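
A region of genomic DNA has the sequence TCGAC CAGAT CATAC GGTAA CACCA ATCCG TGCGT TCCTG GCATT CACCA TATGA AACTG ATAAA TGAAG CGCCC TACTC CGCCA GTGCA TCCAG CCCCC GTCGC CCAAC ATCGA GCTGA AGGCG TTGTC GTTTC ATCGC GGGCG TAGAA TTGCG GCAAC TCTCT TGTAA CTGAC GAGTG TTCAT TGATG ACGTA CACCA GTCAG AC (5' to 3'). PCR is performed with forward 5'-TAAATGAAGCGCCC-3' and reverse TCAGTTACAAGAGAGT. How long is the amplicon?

113 bp

Scanning the template, TAAATGAAGCGCCC occurs at positions 62–75; this primer anneals to the bottom strand there with its 3' end pointing downstream.
Taking the reverse complement of TCAGTTACAAGAGAGT gives ACTCTCTTGTAACTGA, found at positions 159–174 on the template; the primer anneals here to the top strand with its 3' end pointing upstream.
The product runs from position 62 to position 174, so its length is 174 − 62 + 1 = 113 bp.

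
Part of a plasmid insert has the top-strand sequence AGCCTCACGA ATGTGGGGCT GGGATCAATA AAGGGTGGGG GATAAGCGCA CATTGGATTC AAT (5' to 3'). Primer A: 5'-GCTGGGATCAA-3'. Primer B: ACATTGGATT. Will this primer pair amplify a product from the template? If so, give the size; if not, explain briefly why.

No product — both primers anneal to the same strand and extend in the same direction.

Primer A (GCTGGGATCAA) matches the top strand at positions 18–28 (3' end points downstream).
Primer B (ACATTGGATT) also matches the top strand directly, at positions 50–59 — its reverse complement AATCCAATGT is not present.
Both primers anneal to the bottom strand with 3' ends pointing the same way, so neither can prime synthesis back toward the other.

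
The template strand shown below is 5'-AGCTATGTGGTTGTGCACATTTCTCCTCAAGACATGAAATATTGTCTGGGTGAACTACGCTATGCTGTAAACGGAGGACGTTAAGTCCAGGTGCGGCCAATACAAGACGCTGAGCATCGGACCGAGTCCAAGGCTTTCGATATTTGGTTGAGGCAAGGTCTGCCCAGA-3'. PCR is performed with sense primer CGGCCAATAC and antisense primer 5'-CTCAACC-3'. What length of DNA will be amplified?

59 bp

Scanning the template, CGGCCAATAC occurs at positions 94–103; this primer anneals to the bottom strand there with its 3' end pointing downstream.
Reverse complement of the reverse primer: GGTTGAG. This occurs on the top strand at positions 146–152.
Product length = (reverse-primer end) − (forward-primer start) + 1 = 152 − 94 + 1 = 59 bp.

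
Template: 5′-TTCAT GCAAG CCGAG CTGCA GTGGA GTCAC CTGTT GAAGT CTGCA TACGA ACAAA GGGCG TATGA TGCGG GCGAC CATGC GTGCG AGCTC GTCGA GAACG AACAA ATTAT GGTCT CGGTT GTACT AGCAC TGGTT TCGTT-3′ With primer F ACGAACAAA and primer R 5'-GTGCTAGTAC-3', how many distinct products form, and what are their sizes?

Two products: 84 bp, 33 bp

The forward primer ACGAACAAA matches the top strand at positions 47–55, 98–106.
The reverse primer's reverse complement is GTACTAGCAC, matching at positions 121–130.
Each forward site pairs with the reverse site to give a product ending at position 130: sizes 84, 33 bp.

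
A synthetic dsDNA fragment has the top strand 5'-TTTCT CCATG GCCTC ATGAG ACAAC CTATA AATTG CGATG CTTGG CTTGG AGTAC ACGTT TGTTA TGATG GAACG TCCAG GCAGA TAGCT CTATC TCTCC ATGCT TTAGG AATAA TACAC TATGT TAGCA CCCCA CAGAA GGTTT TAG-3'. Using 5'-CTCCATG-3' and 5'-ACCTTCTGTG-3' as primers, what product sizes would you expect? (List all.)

140 bp, 47 bp

The forward primer CTCCATG matches the top strand at positions 4–10, 97–103.
The reverse primer's reverse complement is CACAGAAGGT, matching at positions 134–143.
Each forward site pairs with the reverse site to give a product ending at position 143: sizes 140, 47 bp.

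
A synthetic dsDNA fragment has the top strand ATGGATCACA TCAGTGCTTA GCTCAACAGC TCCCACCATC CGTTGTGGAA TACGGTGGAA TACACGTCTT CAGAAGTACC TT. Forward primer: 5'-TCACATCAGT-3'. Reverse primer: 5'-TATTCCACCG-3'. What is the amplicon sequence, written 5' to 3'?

Forward primer TCACATCAGT is found on the top strand at positions 6–15.
Reverse complement of the reverse primer: CGGTGGAATA. This occurs on the top strand at positions 53–62.
The product is the template from position 6 through 62 (57 bp).

5'-TCACATCAGTGCTTAGCTCAACAGCTCCCACCATCCGTTGTGGAATACGGTGGAATA-3'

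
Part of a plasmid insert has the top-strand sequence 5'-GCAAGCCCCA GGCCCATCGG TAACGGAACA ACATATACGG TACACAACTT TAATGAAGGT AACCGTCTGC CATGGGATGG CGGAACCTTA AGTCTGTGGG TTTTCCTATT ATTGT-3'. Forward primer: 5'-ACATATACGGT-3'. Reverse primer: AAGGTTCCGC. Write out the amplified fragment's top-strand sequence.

5'-ACATATACGGTACACAACTTTAATGAAGGTAACCGTCTGCCATGGGATGGCGGAACCTT-3'

Forward primer ACATATACGGT is found on the top strand at positions 31–41.
Reverse complement of the reverse primer: GCGGAACCTT. This occurs on the top strand at positions 80–89.
The product is the template from position 31 through 89 (59 bp).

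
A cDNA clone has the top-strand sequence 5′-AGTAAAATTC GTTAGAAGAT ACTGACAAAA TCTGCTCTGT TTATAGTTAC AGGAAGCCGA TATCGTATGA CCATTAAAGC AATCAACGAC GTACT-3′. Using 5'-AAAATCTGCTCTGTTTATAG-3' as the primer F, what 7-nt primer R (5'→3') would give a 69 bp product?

The forward primer binds at positions 27–46, so a 69 bp product ends at position 27 + 69 − 1 = 95.
The reverse primer anneals to the top strand over positions 89–95, i.e. to ACGTACT.
Its sequence written 5'→3' is the reverse complement: AGTACGT.

5'-AGTACGT-3'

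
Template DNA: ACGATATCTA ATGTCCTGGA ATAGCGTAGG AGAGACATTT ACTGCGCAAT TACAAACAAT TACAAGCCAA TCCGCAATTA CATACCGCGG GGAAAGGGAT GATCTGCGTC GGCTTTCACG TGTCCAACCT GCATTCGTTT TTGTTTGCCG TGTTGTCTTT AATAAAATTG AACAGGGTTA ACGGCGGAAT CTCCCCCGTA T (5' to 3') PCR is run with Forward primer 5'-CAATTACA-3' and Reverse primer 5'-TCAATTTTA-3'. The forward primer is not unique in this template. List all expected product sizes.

125 bp, 115 bp, 97 bp

The forward primer CAATTACA matches the top strand at positions 47–54, 57–64, 75–82.
The reverse primer's reverse complement is TAAAATTGA, matching at positions 163–171.
Each forward site pairs with the reverse site to give a product ending at position 171: sizes 125, 115, 97 bp.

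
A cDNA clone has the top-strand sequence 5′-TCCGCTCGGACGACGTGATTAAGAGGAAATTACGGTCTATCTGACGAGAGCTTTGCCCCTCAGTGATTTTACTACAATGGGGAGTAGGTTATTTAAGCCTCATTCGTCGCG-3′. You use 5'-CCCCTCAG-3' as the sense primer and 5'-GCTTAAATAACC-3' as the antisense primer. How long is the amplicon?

The forward primer matches the template at positions 56–63.
Taking the reverse complement of GCTTAAATAACC gives GGTTATTTAAGC, found at positions 87–98 on the template; the primer anneals here to the top strand with its 3' end pointing upstream.
Product length = (reverse-primer end) − (forward-primer start) + 1 = 98 − 56 + 1 = 43 bp.

43 bp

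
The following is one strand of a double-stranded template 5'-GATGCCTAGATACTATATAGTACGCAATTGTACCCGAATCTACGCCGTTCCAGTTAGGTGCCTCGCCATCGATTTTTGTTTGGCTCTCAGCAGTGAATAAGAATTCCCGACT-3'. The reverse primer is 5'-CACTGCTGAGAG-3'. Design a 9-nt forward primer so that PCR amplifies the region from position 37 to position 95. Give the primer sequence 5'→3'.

The reverse primer's reverse complement CTCTCAGCAGTG matches the template at positions 84–95; the product starts at position 37.
The forward primer is identical to the top strand over positions 37–45: AATCTACGC.

5'-AATCTACGC-3'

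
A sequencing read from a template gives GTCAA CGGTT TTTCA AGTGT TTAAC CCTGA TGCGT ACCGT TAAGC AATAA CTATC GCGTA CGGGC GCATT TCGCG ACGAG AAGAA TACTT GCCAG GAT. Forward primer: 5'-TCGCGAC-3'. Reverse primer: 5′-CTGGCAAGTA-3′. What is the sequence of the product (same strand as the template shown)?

Scanning the template, TCGCGAC occurs at positions 71–77; this primer anneals to the bottom strand there with its 3' end pointing downstream.
The reverse primer's reverse complement is TACTTGCCAG, which matches the template at positions 86–95.
The product is the template from position 71 through 95 (25 bp).

5'-TCGCGACGAGAAGAATACTTGCCAG-3'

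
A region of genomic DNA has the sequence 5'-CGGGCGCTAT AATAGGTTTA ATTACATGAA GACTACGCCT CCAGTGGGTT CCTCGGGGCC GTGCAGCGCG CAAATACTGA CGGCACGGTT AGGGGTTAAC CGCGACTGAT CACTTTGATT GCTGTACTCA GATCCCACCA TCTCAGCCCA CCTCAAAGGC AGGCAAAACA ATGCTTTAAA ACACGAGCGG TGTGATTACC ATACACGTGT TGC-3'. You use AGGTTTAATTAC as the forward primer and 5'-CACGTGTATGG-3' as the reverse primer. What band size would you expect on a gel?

196 bp

Forward primer AGGTTTAATTAC is found on the top strand at positions 14–25.
Reverse complement of the reverse primer: CCATACACGTG. This occurs on the top strand at positions 199–209.
Product length = (reverse-primer end) − (forward-primer start) + 1 = 209 − 14 + 1 = 196 bp.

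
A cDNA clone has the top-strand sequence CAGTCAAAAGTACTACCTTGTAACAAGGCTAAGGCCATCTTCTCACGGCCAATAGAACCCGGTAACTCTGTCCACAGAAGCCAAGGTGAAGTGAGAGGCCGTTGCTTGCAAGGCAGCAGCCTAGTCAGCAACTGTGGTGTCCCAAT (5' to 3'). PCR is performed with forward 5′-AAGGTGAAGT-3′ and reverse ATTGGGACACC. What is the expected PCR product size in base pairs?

Scanning the template, AAGGTGAAGT occurs at positions 83–92; this primer anneals to the bottom strand there with its 3' end pointing downstream.
Taking the reverse complement of ATTGGGACACC gives GGTGTCCCAAT, found at positions 136–146 on the template; the primer anneals here to the top strand with its 3' end pointing upstream.
Amplicon spans positions 83–146: 64 bp.

64 bp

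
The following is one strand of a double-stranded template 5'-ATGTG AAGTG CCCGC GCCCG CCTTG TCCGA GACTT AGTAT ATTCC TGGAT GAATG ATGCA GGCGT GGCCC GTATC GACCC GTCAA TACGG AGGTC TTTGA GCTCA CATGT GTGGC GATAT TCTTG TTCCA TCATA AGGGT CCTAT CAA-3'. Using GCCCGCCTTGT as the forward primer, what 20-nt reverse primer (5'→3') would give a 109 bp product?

5'-AAGAATATCGCCACACATGT-3'

The forward primer binds at positions 16–26, so a 109 bp product ends at position 16 + 109 − 1 = 124.
The reverse primer anneals to the top strand over positions 105–124, i.e. to ACATGTGTGGCGATATTCTT.
Its sequence written 5'→3' is the reverse complement: AAGAATATCGCCACACATGT.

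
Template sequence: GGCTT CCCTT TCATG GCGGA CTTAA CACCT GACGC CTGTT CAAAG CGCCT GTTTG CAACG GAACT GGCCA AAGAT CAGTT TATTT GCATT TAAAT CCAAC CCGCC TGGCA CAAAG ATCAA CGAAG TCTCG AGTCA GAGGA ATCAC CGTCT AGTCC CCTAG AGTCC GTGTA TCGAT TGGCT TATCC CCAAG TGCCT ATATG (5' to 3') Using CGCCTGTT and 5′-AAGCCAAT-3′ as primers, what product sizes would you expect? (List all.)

149 bp, 136 bp

The forward primer CGCCTGTT matches the top strand at positions 33–40, 46–53.
The reverse primer's reverse complement is ATTGGCTT, matching at positions 174–181.
Each forward site pairs with the reverse site to give a product ending at position 181: sizes 149, 136 bp.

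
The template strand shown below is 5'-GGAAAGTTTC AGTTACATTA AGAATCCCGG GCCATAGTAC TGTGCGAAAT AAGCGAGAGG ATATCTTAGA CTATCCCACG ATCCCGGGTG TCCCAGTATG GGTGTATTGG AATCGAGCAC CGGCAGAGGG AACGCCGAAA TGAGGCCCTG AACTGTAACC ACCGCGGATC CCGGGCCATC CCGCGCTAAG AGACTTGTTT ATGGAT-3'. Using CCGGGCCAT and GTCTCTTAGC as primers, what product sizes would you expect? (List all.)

168 bp, 24 bp

The forward primer CCGGGCCAT matches the top strand at positions 27–35, 171–179.
The reverse primer's reverse complement is GCTAAGAGAC, matching at positions 185–194.
Each forward site pairs with the reverse site to give a product ending at position 194: sizes 168, 24 bp.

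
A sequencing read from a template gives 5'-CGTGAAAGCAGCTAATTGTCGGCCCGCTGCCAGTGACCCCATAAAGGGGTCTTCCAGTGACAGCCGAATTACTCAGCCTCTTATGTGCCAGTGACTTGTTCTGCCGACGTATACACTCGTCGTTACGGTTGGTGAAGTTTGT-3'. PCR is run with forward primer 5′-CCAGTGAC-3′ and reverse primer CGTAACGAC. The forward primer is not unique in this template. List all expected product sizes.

The forward primer CCAGTGAC matches the top strand at positions 30–37, 54–61, 88–95.
The reverse primer's reverse complement is GTCGTTACG, matching at positions 119–127.
Each forward site pairs with the reverse site to give a product ending at position 127: sizes 98, 74, 40 bp.

98 bp, 74 bp, 40 bp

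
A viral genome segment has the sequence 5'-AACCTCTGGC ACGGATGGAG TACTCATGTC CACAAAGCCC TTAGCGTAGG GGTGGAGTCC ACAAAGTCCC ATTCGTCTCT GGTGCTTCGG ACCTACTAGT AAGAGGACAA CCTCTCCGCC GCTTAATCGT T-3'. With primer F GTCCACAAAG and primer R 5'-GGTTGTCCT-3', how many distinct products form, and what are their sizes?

The forward primer GTCCACAAAG matches the top strand at positions 28–37, 57–66.
The reverse primer's reverse complement is AGGACAACC, matching at positions 104–112.
Each forward site pairs with the reverse site to give a product ending at position 112: sizes 85, 56 bp.

Two products: 85 bp, 56 bp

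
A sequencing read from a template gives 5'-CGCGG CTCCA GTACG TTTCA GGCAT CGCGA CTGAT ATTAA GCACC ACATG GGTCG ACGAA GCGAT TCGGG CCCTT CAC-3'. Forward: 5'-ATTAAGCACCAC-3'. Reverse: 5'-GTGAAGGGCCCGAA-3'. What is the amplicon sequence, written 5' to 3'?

5'-ATTAAGCACCACATGGGTCGACGAAGCGATTCGGGCCCTTCAC-3'

The forward primer matches the template at positions 36–47.
Taking the reverse complement of GTGAAGGGCCCGAA gives TTCGGGCCCTTCAC, found at positions 65–78 on the template; the primer anneals here to the top strand with its 3' end pointing upstream.
The product is the template from position 36 through 78 (43 bp).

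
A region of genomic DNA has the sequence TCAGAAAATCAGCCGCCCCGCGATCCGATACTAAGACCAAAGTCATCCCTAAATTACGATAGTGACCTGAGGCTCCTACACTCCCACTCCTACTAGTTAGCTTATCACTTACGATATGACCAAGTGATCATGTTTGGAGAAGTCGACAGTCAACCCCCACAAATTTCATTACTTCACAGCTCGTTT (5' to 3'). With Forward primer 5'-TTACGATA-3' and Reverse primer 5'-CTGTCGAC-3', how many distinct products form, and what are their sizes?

Two products: 96 bp, 41 bp

The forward primer TTACGATA matches the top strand at positions 54–61, 109–116.
The reverse primer's reverse complement is GTCGACAG, matching at positions 142–149.
Each forward site pairs with the reverse site to give a product ending at position 149: sizes 96, 41 bp.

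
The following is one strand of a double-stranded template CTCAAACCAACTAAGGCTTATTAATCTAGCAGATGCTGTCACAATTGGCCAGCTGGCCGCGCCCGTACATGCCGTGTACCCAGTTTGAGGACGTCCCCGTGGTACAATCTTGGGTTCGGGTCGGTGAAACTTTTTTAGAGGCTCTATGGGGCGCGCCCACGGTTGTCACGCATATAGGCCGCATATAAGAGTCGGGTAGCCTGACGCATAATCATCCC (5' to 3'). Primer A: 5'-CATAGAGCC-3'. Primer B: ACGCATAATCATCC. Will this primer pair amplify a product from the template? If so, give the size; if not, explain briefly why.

Primer A (CATAGAGCC) has reverse complement GGCTCTATG, which matches the top strand at positions 140–148; primer A anneals to the top strand there with its 3' end pointing upstream toward position 140.
Primer B (ACGCATAATCATCC) matches the top strand directly at positions 204–217; it anneals to the bottom strand with its 3' end pointing downstream toward position 217.
The 3' ends diverge (primer A extends toward position 1, primer B toward position 218), so the primers never converge on a shared product.

No product — the primers' 3' ends point away from each other.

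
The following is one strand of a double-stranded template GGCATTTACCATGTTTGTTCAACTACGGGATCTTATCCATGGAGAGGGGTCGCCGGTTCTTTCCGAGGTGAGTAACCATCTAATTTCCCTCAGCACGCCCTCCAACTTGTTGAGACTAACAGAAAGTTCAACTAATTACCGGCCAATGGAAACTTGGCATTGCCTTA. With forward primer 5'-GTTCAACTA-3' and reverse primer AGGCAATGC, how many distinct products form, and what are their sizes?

Two products: 149 bp, 40 bp

The forward primer GTTCAACTA matches the top strand at positions 17–25, 126–134.
The reverse primer's reverse complement is GCATTGCCT, matching at positions 157–165.
Each forward site pairs with the reverse site to give a product ending at position 165: sizes 149, 40 bp.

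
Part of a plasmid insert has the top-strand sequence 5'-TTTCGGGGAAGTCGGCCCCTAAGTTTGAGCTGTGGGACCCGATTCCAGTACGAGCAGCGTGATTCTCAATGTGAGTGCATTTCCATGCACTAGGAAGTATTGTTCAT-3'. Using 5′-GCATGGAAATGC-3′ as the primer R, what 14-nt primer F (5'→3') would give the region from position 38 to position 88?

The reverse primer's reverse complement GCATTTCCATGC matches the template at positions 77–88; the product starts at position 38.
The forward primer is identical to the top strand over positions 38–51: CCCGATTCCAGTAC.

5'-CCCGATTCCAGTAC-3'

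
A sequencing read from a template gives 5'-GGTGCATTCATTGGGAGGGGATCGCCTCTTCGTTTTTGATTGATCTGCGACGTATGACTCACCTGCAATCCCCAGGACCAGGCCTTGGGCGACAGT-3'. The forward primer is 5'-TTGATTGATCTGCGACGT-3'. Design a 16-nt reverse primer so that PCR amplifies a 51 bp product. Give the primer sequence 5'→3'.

The forward primer binds at positions 36–53, so a 51 bp product ends at position 36 + 51 − 1 = 86.
The reverse primer anneals to the top strand over positions 71–86, i.e. to CCCAGGACCAGGCCTT.
Its sequence written 5'→3' is the reverse complement: AAGGCCTGGTCCTGGG.

5'-AAGGCCTGGTCCTGGG-3'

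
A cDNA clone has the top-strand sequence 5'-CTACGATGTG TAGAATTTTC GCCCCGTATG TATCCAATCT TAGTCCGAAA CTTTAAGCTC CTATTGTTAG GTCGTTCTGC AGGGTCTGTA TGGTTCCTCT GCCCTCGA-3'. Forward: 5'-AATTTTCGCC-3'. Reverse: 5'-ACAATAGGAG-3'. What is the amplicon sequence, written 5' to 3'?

5'-AATTTTCGCCCCGTATGTATCCAATCTTAGTCCGAAACTTTAAGCTCCTATTGT-3'

Scanning the template, AATTTTCGCC occurs at positions 14–23; this primer anneals to the bottom strand there with its 3' end pointing downstream.
Taking the reverse complement of ACAATAGGAG gives CTCCTATTGT, found at positions 58–67 on the template; the primer anneals here to the top strand with its 3' end pointing upstream.
The product is the template from position 14 through 67 (54 bp).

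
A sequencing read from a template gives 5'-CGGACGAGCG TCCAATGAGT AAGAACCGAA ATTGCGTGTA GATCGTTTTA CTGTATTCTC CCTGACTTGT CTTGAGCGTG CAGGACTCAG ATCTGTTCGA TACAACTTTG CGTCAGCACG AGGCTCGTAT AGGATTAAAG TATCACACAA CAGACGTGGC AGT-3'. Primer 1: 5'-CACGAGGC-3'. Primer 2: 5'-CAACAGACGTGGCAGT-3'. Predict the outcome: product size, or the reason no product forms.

No product — both primers anneal to the same strand and extend in the same direction.

Primer 1 (CACGAGGC) matches the top strand at positions 117–124 (3' end points downstream).
Primer 2 (CAACAGACGTGGCAGT) also matches the top strand directly, at positions 148–163 — its reverse complement ACTGCCACGTCTGTTG is not present.
Both primers anneal to the bottom strand with 3' ends pointing the same way, so neither can prime synthesis back toward the other.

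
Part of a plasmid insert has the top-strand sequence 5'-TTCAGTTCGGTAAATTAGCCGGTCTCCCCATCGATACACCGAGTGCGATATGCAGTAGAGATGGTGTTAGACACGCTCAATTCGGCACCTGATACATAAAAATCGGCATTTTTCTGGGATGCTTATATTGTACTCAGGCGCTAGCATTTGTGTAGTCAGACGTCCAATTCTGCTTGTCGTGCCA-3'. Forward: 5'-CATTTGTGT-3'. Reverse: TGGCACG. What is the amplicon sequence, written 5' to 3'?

The forward primer matches the template at positions 145–153.
Taking the reverse complement of TGGCACG gives CGTGCCA, found at positions 178–184 on the template; the primer anneals here to the top strand with its 3' end pointing upstream.
The product is the template from position 145 through 184 (40 bp).

5'-CATTTGTGTAGTCAGACGTCCAATTCTGCTTGTCGTGCCA-3'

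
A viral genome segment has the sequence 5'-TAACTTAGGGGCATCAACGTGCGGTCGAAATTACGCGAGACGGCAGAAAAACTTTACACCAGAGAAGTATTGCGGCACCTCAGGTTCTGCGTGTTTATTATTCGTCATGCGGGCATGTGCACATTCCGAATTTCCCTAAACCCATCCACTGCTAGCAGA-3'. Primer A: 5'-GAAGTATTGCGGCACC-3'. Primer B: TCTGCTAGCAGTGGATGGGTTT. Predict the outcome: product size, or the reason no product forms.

Primer A (GAAGTATTGCGGCACC) matches the top strand at positions 64–79; it acts as a forward primer.
Primer B's reverse complement is AAACCCATCCACTGCTAGCAGA, matching the top strand at positions 138–159; it acts as a reverse primer.
The 3' ends face each other across positions 64–159, giving a 96 bp product.

Yes — a 96 bp product.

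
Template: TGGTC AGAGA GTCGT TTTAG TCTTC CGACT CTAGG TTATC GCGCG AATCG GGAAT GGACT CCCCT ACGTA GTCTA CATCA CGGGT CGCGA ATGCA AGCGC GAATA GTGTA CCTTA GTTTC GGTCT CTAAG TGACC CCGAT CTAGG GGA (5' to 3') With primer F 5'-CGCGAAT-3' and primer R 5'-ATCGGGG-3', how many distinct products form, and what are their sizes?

The forward primer CGCGAAT matches the top strand at positions 42–48, 86–92, 98–104.
The reverse primer's reverse complement is CCCCGAT, matching at positions 134–140.
Each forward site pairs with the reverse site to give a product ending at position 140: sizes 99, 55, 43 bp.

Three products: 99 bp, 55 bp, 43 bp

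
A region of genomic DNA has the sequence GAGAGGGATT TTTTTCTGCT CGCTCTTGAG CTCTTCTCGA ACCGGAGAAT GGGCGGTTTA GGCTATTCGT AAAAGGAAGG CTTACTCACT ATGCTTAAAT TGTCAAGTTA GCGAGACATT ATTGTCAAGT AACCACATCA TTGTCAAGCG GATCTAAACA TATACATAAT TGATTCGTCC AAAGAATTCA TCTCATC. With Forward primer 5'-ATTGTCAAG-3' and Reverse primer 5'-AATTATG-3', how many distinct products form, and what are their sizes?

Three products: 73 bp, 51 bp, 32 bp

The forward primer ATTGTCAAG matches the top strand at positions 99–107, 121–129, 140–148.
The reverse primer's reverse complement is CATAATT, matching at positions 165–171.
Each forward site pairs with the reverse site to give a product ending at position 171: sizes 73, 51, 32 bp.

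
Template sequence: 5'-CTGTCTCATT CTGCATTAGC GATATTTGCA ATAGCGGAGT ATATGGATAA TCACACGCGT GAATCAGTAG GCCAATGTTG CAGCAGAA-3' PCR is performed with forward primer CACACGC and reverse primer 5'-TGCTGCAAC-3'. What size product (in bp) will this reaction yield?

34 bp

Forward primer CACACGC is found on the top strand at positions 52–58.
The reverse primer's reverse complement is GTTGCAGCA, which matches the template at positions 77–85.
The product runs from position 52 to position 85, so its length is 85 − 52 + 1 = 34 bp.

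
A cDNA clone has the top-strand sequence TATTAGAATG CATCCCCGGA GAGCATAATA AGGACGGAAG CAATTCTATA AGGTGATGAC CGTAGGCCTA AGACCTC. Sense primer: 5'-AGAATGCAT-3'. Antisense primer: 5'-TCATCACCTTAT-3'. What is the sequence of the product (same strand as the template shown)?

5'-AGAATGCATCCCCGGAGAGCATAATAAGGACGGAAGCAATTCTATAAGGTGATGA-3'

The forward primer matches the template at positions 5–13.
Taking the reverse complement of TCATCACCTTAT gives ATAAGGTGATGA, found at positions 48–59 on the template; the primer anneals here to the top strand with its 3' end pointing upstream.
The product is the template from position 5 through 59 (55 bp).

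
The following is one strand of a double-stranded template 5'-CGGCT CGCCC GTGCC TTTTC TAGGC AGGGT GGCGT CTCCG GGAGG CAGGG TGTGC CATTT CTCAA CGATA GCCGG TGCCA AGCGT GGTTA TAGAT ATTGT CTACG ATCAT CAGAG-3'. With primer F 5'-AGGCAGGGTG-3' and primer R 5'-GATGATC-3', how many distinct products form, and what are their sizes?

Two products: 90 bp, 69 bp

The forward primer AGGCAGGGTG matches the top strand at positions 22–31, 43–52.
The reverse primer's reverse complement is GATCATC, matching at positions 105–111.
Each forward site pairs with the reverse site to give a product ending at position 111: sizes 90, 69 bp.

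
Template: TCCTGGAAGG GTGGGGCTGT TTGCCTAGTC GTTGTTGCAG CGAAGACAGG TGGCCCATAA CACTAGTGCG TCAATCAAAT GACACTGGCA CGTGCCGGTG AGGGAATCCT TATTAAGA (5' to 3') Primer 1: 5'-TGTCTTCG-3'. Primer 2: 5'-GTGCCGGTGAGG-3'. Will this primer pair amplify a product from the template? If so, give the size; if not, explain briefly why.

Primer 1 (TGTCTTCG) has reverse complement CGAAGACA, which matches the top strand at positions 41–48; primer 1 anneals to the top strand there with its 3' end pointing upstream toward position 41.
Primer 2 (GTGCCGGTGAGG) matches the top strand directly at positions 92–103; it anneals to the bottom strand with its 3' end pointing downstream toward position 103.
The 3' ends diverge (primer 1 extends toward position 1, primer 2 toward position 118), so the primers never converge on a shared product.

No product — the primers' 3' ends point away from each other.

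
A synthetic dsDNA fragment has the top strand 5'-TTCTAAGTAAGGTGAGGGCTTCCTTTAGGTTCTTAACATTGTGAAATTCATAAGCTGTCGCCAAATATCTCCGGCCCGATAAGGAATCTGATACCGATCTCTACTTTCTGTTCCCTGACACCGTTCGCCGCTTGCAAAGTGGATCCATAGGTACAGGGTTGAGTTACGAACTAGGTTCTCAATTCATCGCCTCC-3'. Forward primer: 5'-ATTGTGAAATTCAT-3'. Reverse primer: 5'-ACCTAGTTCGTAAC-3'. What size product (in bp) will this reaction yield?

Forward primer ATTGTGAAATTCAT is found on the top strand at positions 38–51.
Taking the reverse complement of ACCTAGTTCGTAAC gives GTTACGAACTAGGT, found at positions 163–176 on the template; the primer anneals here to the top strand with its 3' end pointing upstream.
Product length = (reverse-primer end) − (forward-primer start) + 1 = 176 − 38 + 1 = 139 bp.

139 bp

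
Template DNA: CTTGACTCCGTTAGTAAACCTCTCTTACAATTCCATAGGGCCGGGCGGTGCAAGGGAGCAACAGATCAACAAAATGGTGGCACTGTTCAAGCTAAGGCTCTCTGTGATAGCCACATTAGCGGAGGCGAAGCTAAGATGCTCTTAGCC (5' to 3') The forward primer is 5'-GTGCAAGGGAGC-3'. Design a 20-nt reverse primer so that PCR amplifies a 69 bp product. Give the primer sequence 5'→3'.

The forward primer binds at positions 48–59, so a 69 bp product ends at position 48 + 69 − 1 = 116.
The reverse primer anneals to the top strand over positions 97–116, i.e. to GCTCTCTGTGATAGCCACAT.
Its sequence written 5'→3' is the reverse complement: ATGTGGCTATCACAGAGAGC.

5'-ATGTGGCTATCACAGAGAGC-3'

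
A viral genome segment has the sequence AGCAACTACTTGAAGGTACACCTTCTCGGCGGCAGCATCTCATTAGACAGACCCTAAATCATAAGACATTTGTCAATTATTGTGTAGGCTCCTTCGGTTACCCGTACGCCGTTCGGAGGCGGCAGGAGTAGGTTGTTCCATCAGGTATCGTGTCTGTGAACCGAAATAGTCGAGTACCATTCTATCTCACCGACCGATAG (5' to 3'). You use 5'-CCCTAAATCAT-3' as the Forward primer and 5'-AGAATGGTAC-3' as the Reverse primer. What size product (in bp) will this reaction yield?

Scanning the template, CCCTAAATCAT occurs at positions 52–62; this primer anneals to the bottom strand there with its 3' end pointing downstream.
Taking the reverse complement of AGAATGGTAC gives GTACCATTCT, found at positions 174–183 on the template; the primer anneals here to the top strand with its 3' end pointing upstream.
Amplicon spans positions 52–183: 132 bp.

132 bp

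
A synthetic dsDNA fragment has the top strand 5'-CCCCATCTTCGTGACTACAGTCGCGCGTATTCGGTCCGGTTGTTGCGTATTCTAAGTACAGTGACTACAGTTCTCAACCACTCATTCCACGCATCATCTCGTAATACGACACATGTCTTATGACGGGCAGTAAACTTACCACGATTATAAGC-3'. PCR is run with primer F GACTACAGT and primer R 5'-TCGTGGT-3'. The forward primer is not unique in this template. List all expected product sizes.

132 bp, 82 bp

The forward primer GACTACAGT matches the top strand at positions 13–21, 63–71.
The reverse primer's reverse complement is ACCACGA, matching at positions 138–144.
Each forward site pairs with the reverse site to give a product ending at position 144: sizes 132, 82 bp.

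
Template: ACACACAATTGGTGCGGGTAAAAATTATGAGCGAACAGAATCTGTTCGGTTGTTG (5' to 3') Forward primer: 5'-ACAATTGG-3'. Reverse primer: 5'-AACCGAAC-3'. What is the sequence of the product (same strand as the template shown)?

5'-ACAATTGGTGCGGGTAAAAATTATGAGCGAACAGAATCTGTTCGGTT-3'

Scanning the template, ACAATTGG occurs at positions 5–12; this primer anneals to the bottom strand there with its 3' end pointing downstream.
The reverse primer's reverse complement is GTTCGGTT, which matches the template at positions 44–51.
The product is the template from position 5 through 51 (47 bp).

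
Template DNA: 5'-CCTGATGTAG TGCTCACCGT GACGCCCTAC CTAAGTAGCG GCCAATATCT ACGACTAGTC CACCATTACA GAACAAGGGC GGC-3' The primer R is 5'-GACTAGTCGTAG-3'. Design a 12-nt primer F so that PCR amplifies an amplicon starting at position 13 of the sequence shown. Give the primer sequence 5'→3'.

5'-CTCACCGTGACG-3'

The reverse primer's reverse complement CTACGACTAGTC matches the template at positions 49–60; the product starts at position 13.
The forward primer is identical to the top strand over positions 13–24: CTCACCGTGACG.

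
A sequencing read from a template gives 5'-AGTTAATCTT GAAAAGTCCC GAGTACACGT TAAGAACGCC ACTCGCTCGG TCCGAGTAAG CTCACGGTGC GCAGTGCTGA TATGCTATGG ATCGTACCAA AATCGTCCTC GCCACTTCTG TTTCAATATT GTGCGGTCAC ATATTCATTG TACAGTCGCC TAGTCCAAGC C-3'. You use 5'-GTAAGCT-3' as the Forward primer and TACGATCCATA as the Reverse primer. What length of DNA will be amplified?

41 bp

Forward primer GTAAGCT is found on the top strand at positions 56–62.
Reverse complement of the reverse primer: TATGGATCGTA. This occurs on the top strand at positions 86–96.
The product runs from position 56 to position 96, so its length is 96 − 56 + 1 = 41 bp.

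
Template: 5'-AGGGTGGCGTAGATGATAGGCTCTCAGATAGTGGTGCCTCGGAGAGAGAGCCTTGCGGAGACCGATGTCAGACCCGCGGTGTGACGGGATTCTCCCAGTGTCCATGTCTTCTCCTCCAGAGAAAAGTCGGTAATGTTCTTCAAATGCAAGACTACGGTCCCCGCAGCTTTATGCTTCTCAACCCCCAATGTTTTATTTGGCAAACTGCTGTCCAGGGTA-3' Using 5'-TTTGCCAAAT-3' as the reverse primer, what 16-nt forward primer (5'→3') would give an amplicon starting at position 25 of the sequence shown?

5'-CAGATAGTGGTGCCTC-3'

The reverse primer's reverse complement ATTTGGCAAA matches the template at positions 195–204; the product starts at position 25.
The forward primer is identical to the top strand over positions 25–40: CAGATAGTGGTGCCTC.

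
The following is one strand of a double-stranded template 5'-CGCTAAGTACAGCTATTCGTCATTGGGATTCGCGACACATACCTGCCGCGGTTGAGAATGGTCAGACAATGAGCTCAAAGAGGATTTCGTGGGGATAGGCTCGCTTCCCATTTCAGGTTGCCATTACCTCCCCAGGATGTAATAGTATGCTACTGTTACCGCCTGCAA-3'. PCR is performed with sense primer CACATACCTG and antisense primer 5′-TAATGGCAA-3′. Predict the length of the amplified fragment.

Scanning the template, CACATACCTG occurs at positions 36–45; this primer anneals to the bottom strand there with its 3' end pointing downstream.
Taking the reverse complement of TAATGGCAA gives TTGCCATTA, found at positions 118–126 on the template; the primer anneals here to the top strand with its 3' end pointing upstream.
The product runs from position 36 to position 126, so its length is 126 − 36 + 1 = 91 bp.

91 bp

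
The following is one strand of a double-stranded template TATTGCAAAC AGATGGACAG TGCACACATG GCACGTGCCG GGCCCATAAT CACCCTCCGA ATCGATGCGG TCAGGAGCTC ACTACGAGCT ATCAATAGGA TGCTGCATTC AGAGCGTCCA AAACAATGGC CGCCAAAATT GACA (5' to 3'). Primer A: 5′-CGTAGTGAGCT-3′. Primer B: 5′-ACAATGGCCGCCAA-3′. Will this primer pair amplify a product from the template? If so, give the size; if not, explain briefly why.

No product — the primers' 3' ends point away from each other.

Primer A (CGTAGTGAGCT) has reverse complement AGCTCACTACG, which matches the top strand at positions 76–86; primer A anneals to the top strand there with its 3' end pointing upstream toward position 76.
Primer B (ACAATGGCCGCCAA) matches the top strand directly at positions 123–136; it anneals to the bottom strand with its 3' end pointing downstream toward position 136.
The 3' ends diverge (primer A extends toward position 1, primer B toward position 144), so the primers never converge on a shared product.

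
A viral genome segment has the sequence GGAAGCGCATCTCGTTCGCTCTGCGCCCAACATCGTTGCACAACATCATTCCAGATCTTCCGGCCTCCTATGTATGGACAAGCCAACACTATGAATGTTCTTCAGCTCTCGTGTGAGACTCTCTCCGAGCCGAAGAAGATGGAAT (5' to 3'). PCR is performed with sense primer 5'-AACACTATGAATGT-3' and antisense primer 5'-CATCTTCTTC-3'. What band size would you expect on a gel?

57 bp

The forward primer matches the template at positions 85–98.
Taking the reverse complement of CATCTTCTTC gives GAAGAAGATG, found at positions 132–141 on the template; the primer anneals here to the top strand with its 3' end pointing upstream.
Amplicon spans positions 85–141: 57 bp.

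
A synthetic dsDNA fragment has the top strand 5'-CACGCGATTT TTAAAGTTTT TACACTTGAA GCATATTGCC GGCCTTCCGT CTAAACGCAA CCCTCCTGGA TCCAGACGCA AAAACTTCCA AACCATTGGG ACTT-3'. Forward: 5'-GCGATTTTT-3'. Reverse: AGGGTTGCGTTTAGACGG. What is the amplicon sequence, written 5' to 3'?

Forward primer GCGATTTTT is found on the top strand at positions 4–12.
The reverse primer's reverse complement is CCGTCTAAACGCAACCCT, which matches the template at positions 47–64.
The product is the template from position 4 through 64 (61 bp).

5'-GCGATTTTTAAAGTTTTTACACTTGAAGCATATTGCCGGCCTTCCGTCTAAACGCAACCCT-3'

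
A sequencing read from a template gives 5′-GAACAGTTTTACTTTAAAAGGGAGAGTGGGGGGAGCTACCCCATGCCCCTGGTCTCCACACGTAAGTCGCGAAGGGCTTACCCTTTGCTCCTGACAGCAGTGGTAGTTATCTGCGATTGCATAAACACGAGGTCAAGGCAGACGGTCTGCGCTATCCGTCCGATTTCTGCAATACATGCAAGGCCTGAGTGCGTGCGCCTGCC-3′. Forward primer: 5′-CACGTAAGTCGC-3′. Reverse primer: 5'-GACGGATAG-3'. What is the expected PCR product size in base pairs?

102 bp

Forward primer CACGTAAGTCGC is found on the top strand at positions 59–70.
Taking the reverse complement of GACGGATAG gives CTATCCGTC, found at positions 152–160 on the template; the primer anneals here to the top strand with its 3' end pointing upstream.
Product length = (reverse-primer end) − (forward-primer start) + 1 = 160 − 59 + 1 = 102 bp.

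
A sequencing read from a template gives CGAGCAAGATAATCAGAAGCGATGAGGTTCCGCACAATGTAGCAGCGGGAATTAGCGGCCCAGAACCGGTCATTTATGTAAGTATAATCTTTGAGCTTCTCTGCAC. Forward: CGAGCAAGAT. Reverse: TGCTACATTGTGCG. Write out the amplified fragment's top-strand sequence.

5'-CGAGCAAGATAATCAGAAGCGATGAGGTTCCGCACAATGTAGCA-3'

The forward primer matches the template at positions 1–10.
The reverse primer's reverse complement is CGCACAATGTAGCA, which matches the template at positions 31–44.
The product is the template from position 1 through 44 (44 bp).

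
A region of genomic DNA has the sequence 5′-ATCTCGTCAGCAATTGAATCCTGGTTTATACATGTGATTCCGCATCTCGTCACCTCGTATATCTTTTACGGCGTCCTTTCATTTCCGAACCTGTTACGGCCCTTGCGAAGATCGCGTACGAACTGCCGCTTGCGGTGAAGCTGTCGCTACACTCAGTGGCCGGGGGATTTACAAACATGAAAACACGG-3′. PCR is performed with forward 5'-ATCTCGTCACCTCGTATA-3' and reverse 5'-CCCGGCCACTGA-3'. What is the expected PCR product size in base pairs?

Scanning the template, ATCTCGTCACCTCGTATA occurs at positions 44–61; this primer anneals to the bottom strand there with its 3' end pointing downstream.
Reverse complement of the reverse primer: TCAGTGGCCGGG. This occurs on the top strand at positions 153–164.
Amplicon spans positions 44–164: 121 bp.

121 bp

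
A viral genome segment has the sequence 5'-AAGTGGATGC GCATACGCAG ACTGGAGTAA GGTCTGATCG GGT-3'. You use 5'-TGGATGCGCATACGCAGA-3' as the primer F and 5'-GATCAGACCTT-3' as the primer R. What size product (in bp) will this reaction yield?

The forward primer matches the template at positions 4–21.
Reverse complement of the reverse primer: AAGGTCTGATC. This occurs on the top strand at positions 29–39.
The product runs from position 4 to position 39, so its length is 39 − 4 + 1 = 36 bp.

36 bp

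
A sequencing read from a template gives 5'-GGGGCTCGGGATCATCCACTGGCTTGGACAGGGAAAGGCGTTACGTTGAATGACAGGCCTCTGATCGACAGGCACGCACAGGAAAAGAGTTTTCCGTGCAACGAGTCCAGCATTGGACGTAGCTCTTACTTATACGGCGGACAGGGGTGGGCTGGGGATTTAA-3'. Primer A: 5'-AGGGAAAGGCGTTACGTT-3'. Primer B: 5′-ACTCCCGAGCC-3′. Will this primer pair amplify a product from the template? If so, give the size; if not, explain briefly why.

No product — primer B has no binding site in the template.

Primer B (ACTCCCGAGCC) does not match the top strand, and its reverse complement GGCTCGGGAGT does not match either.
With no annealing site for primer B, no amplification occurs.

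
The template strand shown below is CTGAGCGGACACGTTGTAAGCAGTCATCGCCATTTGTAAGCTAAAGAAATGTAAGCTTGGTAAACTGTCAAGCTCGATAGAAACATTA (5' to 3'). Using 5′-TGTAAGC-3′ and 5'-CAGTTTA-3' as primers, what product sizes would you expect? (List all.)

53 bp, 33 bp, 18 bp

The forward primer TGTAAGC matches the top strand at positions 15–21, 35–41, 50–56.
The reverse primer's reverse complement is TAAACTG, matching at positions 61–67.
Each forward site pairs with the reverse site to give a product ending at position 67: sizes 53, 33, 18 bp.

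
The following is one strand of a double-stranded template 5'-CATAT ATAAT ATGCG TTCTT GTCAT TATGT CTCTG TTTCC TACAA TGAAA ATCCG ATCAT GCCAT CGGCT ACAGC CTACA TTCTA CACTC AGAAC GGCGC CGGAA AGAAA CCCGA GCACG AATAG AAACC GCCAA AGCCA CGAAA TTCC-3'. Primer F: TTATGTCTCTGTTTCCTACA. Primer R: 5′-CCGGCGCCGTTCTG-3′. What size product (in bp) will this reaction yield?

The forward primer matches the template at positions 25–44.
Reverse complement of the reverse primer: CAGAACGGCGCCGG. This occurs on the top strand at positions 90–103.
Product length = (reverse-primer end) − (forward-primer start) + 1 = 103 − 25 + 1 = 79 bp.

79 bp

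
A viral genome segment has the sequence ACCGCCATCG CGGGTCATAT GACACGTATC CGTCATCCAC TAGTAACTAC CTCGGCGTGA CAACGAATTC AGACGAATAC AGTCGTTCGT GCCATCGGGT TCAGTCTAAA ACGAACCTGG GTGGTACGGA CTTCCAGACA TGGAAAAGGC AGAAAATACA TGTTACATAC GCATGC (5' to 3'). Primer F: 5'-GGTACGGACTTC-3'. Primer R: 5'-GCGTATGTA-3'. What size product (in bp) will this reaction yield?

The forward primer matches the template at positions 123–134.
Reverse complement of the reverse primer: TACATACGC. This occurs on the top strand at positions 164–172.
Product length = (reverse-primer end) − (forward-primer start) + 1 = 172 − 123 + 1 = 50 bp.

50 bp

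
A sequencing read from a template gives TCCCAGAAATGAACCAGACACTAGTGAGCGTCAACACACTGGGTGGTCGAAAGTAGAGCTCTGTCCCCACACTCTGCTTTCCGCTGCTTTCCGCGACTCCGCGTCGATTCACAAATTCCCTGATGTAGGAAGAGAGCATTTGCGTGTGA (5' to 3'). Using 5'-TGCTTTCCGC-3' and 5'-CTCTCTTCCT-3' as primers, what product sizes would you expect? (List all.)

The forward primer TGCTTTCCGC matches the top strand at positions 75–84, 85–94.
The reverse primer's reverse complement is AGGAAGAGAG, matching at positions 127–136.
Each forward site pairs with the reverse site to give a product ending at position 136: sizes 62, 52 bp.

62 bp, 52 bp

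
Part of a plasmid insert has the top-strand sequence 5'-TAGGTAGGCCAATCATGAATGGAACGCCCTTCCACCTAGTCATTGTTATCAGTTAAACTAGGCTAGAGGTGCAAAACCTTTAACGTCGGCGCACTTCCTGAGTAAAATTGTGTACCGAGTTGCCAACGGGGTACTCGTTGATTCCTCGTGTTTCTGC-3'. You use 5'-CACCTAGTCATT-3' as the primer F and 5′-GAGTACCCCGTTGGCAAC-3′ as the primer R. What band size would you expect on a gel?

The forward primer matches the template at positions 33–44.
Reverse complement of the reverse primer: GTTGCCAACGGGGTACTC. This occurs on the top strand at positions 119–136.
The product runs from position 33 to position 136, so its length is 136 − 33 + 1 = 104 bp.

104 bp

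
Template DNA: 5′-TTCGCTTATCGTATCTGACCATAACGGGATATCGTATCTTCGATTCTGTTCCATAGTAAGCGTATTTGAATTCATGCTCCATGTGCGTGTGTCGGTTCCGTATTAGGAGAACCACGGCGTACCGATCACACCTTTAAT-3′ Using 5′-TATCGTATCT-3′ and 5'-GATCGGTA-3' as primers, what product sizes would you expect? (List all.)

121 bp, 98 bp

The forward primer TATCGTATCT matches the top strand at positions 7–16, 30–39.
The reverse primer's reverse complement is TACCGATC, matching at positions 120–127.
Each forward site pairs with the reverse site to give a product ending at position 127: sizes 121, 98 bp.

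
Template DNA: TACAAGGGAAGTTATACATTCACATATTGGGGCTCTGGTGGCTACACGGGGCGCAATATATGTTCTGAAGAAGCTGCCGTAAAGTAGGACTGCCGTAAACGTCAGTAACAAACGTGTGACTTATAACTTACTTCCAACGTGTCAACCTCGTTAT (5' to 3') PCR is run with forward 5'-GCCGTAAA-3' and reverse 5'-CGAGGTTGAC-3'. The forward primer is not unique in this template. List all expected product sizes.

The forward primer GCCGTAAA matches the top strand at positions 76–83, 92–99.
The reverse primer's reverse complement is GTCAACCTCG, matching at positions 141–150.
Each forward site pairs with the reverse site to give a product ending at position 150: sizes 75, 59 bp.

75 bp, 59 bp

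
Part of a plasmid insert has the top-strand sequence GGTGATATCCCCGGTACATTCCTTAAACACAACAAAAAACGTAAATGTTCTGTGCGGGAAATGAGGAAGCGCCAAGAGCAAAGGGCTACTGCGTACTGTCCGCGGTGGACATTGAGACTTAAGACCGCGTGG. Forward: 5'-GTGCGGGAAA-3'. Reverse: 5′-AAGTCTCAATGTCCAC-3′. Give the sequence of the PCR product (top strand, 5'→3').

5'-GTGCGGGAAATGAGGAAGCGCCAAGAGCAAAGGGCTACTGCGTACTGTCCGCGGTGGACATTGAGACTT-3'

The forward primer matches the template at positions 52–61.
Taking the reverse complement of AAGTCTCAATGTCCAC gives GTGGACATTGAGACTT, found at positions 105–120 on the template; the primer anneals here to the top strand with its 3' end pointing upstream.
The product is the template from position 52 through 120 (69 bp).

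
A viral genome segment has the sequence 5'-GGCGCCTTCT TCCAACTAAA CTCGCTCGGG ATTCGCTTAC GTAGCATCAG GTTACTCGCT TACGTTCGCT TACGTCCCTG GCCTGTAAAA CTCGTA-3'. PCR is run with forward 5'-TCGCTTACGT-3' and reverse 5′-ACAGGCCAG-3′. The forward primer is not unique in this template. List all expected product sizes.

54 bp, 31 bp, 21 bp

The forward primer TCGCTTACGT matches the top strand at positions 33–42, 56–65, 66–75.
The reverse primer's reverse complement is CTGGCCTGT, matching at positions 78–86.
Each forward site pairs with the reverse site to give a product ending at position 86: sizes 54, 31, 21 bp.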